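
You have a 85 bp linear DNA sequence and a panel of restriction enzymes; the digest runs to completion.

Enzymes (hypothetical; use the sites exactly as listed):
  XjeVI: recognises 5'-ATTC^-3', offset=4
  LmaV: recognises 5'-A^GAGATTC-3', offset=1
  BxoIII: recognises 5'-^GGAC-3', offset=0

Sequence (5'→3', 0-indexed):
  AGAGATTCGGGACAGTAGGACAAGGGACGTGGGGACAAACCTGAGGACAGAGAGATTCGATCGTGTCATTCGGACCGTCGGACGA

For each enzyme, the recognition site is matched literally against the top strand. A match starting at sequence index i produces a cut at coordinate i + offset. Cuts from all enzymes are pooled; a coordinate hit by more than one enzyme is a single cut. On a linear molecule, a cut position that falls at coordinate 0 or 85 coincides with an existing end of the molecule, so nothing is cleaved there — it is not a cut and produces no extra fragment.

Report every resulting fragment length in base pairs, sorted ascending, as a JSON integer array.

[1,1,6,7,7,7,7,8,8,8,12,13]

Per-enzyme occurrences:
  XjeVI (ATTC, off=4): starts [4, 54, 67] → cuts [8, 58, 71]
  LmaV (AGAGATTC, off=1): starts [0, 50] → cuts [1, 51]
  BxoIII (GGAC, off=0): starts [9, 17, 24, 32, 44, 71, 79] → cuts [9, 17, 24, 32, 44, 71, 79]

All cut coordinates (distinct, sorted): [1, 8, 9, 17, 24, 32, 44, 51, 58, 71, 79]

Fragments:
  [0,1): 1 bp
  [1,8): 7 bp
  [8,9): 1 bp
  [9,17): 8 bp
  [17,24): 7 bp
  [24,32): 8 bp
  [32,44): 12 bp
  [44,51): 7 bp
  [51,58): 7 bp
  [58,71): 13 bp
  [71,79): 8 bp
  [79,85): 6 bp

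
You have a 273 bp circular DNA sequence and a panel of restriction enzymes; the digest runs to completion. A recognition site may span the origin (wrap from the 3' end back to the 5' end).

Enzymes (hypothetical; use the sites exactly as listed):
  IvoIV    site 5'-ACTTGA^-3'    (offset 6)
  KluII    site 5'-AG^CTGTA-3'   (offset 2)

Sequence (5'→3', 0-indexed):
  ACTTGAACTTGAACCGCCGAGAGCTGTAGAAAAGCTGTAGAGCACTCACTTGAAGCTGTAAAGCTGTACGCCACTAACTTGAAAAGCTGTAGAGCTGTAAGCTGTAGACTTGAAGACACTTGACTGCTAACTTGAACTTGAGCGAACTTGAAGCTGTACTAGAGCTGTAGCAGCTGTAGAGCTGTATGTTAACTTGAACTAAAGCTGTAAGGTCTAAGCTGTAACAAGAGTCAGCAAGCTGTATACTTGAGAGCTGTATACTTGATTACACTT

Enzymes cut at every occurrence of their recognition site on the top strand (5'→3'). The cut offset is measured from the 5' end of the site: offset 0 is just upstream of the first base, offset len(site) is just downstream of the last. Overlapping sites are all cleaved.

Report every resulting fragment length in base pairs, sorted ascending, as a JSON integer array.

Site scan:
  IvoIV ACTTGA/6: at [0, 6, 47, 76, 107, 117, 129, 135, 145, 191, 244, 259] ⇒ [6, 12, 53, 82, 113, 123, 135, 141, 151, 197, 250, 265]
  KluII AGCTGTA/2: at [21, 32, 53, 61, 84, 92, 99, 151, 162, 171, 179, 202, 216, 236, 251] ⇒ [23, 34, 55, 63, 86, 94, 101, 153, 164, 173, 181, 204, 218, 238, 253]

All cut coordinates (distinct, sorted): [6, 12, 23, 34, 53, 55, 63, 82, 86, 94, 101, 113, 123, 135, 141, 151, 153, 164, 173, 181, 197, 204, 218, 238, 250, 253, 265]

Fragments:
  6→12: 6 bp
  12→23: 11 bp
  23→34: 11 bp
  34→53: 19 bp
  53→55: 2 bp
  55→63: 8 bp
  63→82: 19 bp
  82→86: 4 bp
  86→94: 8 bp
  94→101: 7 bp
  101→113: 12 bp
  113→123: 10 bp
  123→135: 12 bp
  135→141: 6 bp
  141→151: 10 bp
  151→153: 2 bp
  153→164: 11 bp
  164→173: 9 bp
  173→181: 8 bp
  181→197: 16 bp
  197→204: 7 bp
  204→218: 14 bp
  218→238: 20 bp
  238→250: 12 bp
  250→253: 3 bp
  253→265: 12 bp
  265→6 (wrap): 273-265+6 = 14 bp

[2,2,3,4,6,6,7,7,8,8,8,9,10,10,11,11,11,12,12,12,12,14,14,16,19,19,20]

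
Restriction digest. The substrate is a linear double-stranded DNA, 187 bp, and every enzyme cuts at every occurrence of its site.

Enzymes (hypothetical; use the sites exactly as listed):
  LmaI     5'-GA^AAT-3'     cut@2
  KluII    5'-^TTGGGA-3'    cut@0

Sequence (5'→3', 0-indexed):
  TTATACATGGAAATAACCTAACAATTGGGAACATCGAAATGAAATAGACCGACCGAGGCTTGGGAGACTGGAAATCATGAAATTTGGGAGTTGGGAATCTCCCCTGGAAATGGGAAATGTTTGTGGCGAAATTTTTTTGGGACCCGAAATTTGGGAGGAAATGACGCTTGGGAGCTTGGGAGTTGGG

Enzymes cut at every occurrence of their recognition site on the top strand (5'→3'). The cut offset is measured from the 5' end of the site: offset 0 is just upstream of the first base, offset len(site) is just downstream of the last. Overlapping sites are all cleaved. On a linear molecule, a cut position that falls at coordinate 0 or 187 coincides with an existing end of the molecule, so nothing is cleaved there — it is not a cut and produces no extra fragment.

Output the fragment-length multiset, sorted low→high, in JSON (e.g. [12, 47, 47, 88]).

Site scan:
  LmaI (GAAAT, off=2): starts [9, 35, 40, 70, 78, 106, 113, 127, 145, 157] → cuts [11, 37, 42, 72, 80, 108, 115, 129, 147, 159]
  KluII (TTGGGA, off=0): starts [24, 59, 83, 90, 136, 150, 167, 175] → cuts [24, 59, 83, 90, 136, 150, 167, 175]

All cut coordinates (distinct, sorted): [11, 24, 37, 42, 59, 72, 80, 83, 90, 108, 115, 129, 136, 147, 150, 159, 167, 175]

Fragment lengths:
  [0,11): 11 bp
  [11,24): 13 bp
  [24,37): 13 bp
  [37,42): 5 bp
  [42,59): 17 bp
  [59,72): 13 bp
  [72,80): 8 bp
  [80,83): 3 bp
  [83,90): 7 bp
  [90,108): 18 bp
  [108,115): 7 bp
  [115,129): 14 bp
  [129,136): 7 bp
  [136,147): 11 bp
  [147,150): 3 bp
  [150,159): 9 bp
  [159,167): 8 bp
  [167,175): 8 bp
  [175,187): 12 bp

[3,3,5,7,7,7,8,8,8,9,11,11,12,13,13,13,14,17,18]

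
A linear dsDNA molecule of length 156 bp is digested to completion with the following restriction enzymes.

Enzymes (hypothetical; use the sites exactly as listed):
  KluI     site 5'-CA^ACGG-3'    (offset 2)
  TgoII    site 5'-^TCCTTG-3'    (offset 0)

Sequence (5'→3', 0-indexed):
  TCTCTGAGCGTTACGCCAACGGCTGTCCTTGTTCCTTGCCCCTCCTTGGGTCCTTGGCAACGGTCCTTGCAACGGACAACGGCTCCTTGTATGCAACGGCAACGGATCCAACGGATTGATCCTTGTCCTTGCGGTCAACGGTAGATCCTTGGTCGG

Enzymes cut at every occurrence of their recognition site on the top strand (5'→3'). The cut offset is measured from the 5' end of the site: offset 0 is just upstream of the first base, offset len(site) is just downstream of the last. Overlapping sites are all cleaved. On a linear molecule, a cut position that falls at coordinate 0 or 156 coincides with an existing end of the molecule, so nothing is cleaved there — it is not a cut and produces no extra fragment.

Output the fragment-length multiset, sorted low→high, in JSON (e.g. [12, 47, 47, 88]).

Scan for sites:
  KluI (CAACGG, off=2): starts [16, 57, 69, 76, 93, 99, 108, 135] → cuts [18, 59, 71, 78, 95, 101, 110, 137]
  TgoII (TCCTTG, off=0): starts [25, 32, 42, 50, 63, 83, 119, 125, 145] → cuts [25, 32, 42, 50, 63, 83, 119, 125, 145]

Pooled cuts: [18, 25, 32, 42, 50, 59, 63, 71, 78, 83, 95, 101, 110, 119, 125, 137, 145]

Fragments:
  [0,18): 18 bp
  [18,25): 7 bp
  [25,32): 7 bp
  [32,42): 10 bp
  [42,50): 8 bp
  [50,59): 9 bp
  [59,63): 4 bp
  [63,71): 8 bp
  [71,78): 7 bp
  [78,83): 5 bp
  [83,95): 12 bp
  [95,101): 6 bp
  [101,110): 9 bp
  [110,119): 9 bp
  [119,125): 6 bp
  [125,137): 12 bp
  [137,145): 8 bp
  [145,156): 11 bp

[4,5,6,6,7,7,7,8,8,8,9,9,9,10,11,12,12,18]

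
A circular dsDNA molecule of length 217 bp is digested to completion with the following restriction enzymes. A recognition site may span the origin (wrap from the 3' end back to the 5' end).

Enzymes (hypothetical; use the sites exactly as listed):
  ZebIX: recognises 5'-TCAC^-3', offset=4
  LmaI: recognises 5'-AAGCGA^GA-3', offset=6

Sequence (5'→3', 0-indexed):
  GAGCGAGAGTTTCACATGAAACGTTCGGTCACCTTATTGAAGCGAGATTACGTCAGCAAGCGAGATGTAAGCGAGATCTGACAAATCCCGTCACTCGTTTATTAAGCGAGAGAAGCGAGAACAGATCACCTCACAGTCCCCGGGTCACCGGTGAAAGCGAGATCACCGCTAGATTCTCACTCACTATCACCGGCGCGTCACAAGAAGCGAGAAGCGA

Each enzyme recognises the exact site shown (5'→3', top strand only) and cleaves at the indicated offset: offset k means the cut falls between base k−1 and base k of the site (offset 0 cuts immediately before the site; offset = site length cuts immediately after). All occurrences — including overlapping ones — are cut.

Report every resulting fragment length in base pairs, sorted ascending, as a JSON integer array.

Per-enzyme occurrences:
  ZebIX TCAC/4: at [11, 28, 90, 125, 130, 144, 162, 176, 180, 186, 197] ⇒ [15, 32, 94, 129, 134, 148, 166, 180, 184, 190, 201]
  LmaI AAGCGAGA/6: at [39, 57, 68, 103, 112, 154, 204, 211] ⇒ [0, 45, 63, 74, 109, 118, 160, 210]

All cut coordinates (distinct, sorted): [0, 15, 32, 45, 63, 74, 94, 109, 118, 129, 134, 148, 160, 166, 180, 184, 190, 201, 210]

Fragments:
  0→15: 15 bp
  15→32: 17 bp
  32→45: 13 bp
  45→63: 18 bp
  63→74: 11 bp
  74→94: 20 bp
  94→109: 15 bp
  109→118: 9 bp
  118→129: 11 bp
  129→134: 5 bp
  134→148: 14 bp
  148→160: 12 bp
  160→166: 6 bp
  166→180: 14 bp
  180→184: 4 bp
  184→190: 6 bp
  190→201: 11 bp
  201→210: 9 bp
  210→0 (wrap): 217-210+0 = 7 bp

[4,5,6,6,7,9,9,11,11,11,12,13,14,14,15,15,17,18,20]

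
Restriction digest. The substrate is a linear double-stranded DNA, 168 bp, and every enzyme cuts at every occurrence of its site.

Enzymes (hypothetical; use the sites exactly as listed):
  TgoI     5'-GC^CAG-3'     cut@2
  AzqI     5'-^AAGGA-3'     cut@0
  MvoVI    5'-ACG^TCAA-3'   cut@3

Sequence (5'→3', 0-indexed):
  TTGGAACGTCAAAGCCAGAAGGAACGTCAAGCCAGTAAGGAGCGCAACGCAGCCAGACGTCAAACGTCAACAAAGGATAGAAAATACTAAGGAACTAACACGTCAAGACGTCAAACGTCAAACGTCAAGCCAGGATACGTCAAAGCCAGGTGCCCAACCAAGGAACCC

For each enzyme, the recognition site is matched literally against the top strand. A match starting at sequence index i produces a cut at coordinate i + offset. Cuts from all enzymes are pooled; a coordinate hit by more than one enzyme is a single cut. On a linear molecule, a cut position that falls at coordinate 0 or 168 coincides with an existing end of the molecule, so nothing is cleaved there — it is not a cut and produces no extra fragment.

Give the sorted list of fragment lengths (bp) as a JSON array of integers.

Scan for sites:
  TgoI (GCCAG, off=2): starts [13, 30, 51, 128, 144] → cuts [15, 32, 53, 130, 146]
  AzqI (AAGGA, off=0): starts [18, 36, 72, 88, 159] → cuts [18, 36, 72, 88, 159]
  MvoVI (ACGTCAA, off=3): starts [5, 23, 56, 63, 99, 107, 114, 121, 136] → cuts [8, 26, 59, 66, 102, 110, 117, 124, 139]

All cut coordinates (distinct, sorted): [8, 15, 18, 26, 32, 36, 53, 59, 66, 72, 88, 102, 110, 117, 124, 130, 139, 146, 159]

Fragment lengths:
  [0,8): 8 bp
  [8,15): 7 bp
  [15,18): 3 bp
  [18,26): 8 bp
  [26,32): 6 bp
  [32,36): 4 bp
  [36,53): 17 bp
  [53,59): 6 bp
  [59,66): 7 bp
  [66,72): 6 bp
  [72,88): 16 bp
  [88,102): 14 bp
  [102,110): 8 bp
  [110,117): 7 bp
  [117,124): 7 bp
  [124,130): 6 bp
  [130,139): 9 bp
  [139,146): 7 bp
  [146,159): 13 bp
  [159,168): 9 bp

[3,4,6,6,6,6,7,7,7,7,7,8,8,8,9,9,13,14,16,17]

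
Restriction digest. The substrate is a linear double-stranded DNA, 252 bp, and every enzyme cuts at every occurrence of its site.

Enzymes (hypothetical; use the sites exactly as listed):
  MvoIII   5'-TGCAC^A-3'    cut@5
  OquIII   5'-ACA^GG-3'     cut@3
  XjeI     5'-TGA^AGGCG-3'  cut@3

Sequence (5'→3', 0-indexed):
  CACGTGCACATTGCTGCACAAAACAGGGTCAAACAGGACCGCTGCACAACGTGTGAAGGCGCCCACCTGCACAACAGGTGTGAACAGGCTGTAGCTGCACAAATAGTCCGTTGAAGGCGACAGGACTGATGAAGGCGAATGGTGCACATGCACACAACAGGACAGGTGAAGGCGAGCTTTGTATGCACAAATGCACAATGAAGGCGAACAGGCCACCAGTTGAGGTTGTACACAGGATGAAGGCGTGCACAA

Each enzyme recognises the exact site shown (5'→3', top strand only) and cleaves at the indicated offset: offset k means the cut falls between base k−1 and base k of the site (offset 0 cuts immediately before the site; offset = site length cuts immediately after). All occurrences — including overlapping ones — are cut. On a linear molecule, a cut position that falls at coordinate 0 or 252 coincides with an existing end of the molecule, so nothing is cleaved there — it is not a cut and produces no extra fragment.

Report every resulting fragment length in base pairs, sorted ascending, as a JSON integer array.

[2,4,5,5,5,6,6,6,6,8,8,9,9,9,10,10,10,10,10,12,14,14,15,16,19,24]

Site scan:
  MvoIII (TGCACA, off=5): starts [4, 14, 42, 67, 95, 142, 148, 183, 191, 245] → cuts [9, 19, 47, 72, 100, 147, 153, 188, 196, 250]
  OquIII (ACAGG, off=3): starts [22, 32, 73, 83, 119, 156, 161, 207, 231] → cuts [25, 35, 76, 86, 122, 159, 164, 210, 234]
  XjeI (TGAAGGCG, off=3): starts [53, 111, 129, 166, 198, 237] → cuts [56, 114, 132, 169, 201, 240]

All cut coordinates (distinct, sorted): [9, 19, 25, 35, 47, 56, 72, 76, 86, 100, 114, 122, 132, 147, 153, 159, 164, 169, 188, 196, 201, 210, 234, 240, 250]

Fragment lengths:
  [0,9): 9 bp
  [9,19): 10 bp
  [19,25): 6 bp
  [25,35): 10 bp
  [35,47): 12 bp
  [47,56): 9 bp
  [56,72): 16 bp
  [72,76): 4 bp
  [76,86): 10 bp
  [86,100): 14 bp
  [100,114): 14 bp
  [114,122): 8 bp
  [122,132): 10 bp
  [132,147): 15 bp
  [147,153): 6 bp
  [153,159): 6 bp
  [159,164): 5 bp
  [164,169): 5 bp
  [169,188): 19 bp
  [188,196): 8 bp
  [196,201): 5 bp
  [201,210): 9 bp
  [210,234): 24 bp
  [234,240): 6 bp
  [240,250): 10 bp
  [250,252): 2 bp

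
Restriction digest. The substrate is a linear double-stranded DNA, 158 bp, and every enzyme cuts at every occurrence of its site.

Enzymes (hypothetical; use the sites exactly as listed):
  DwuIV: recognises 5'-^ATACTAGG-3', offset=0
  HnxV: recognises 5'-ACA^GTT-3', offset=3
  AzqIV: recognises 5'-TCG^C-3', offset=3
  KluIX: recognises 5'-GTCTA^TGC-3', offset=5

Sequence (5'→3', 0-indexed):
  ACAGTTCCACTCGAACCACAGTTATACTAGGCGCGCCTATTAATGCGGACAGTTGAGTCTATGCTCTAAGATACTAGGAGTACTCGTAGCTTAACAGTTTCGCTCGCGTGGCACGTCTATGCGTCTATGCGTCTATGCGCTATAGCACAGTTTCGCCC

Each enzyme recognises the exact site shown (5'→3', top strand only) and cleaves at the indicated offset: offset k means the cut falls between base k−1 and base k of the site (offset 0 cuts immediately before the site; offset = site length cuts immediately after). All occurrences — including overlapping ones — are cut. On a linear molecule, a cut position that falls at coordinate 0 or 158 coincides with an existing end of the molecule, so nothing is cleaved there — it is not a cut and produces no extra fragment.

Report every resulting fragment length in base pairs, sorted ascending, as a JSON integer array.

[3,3,3,4,6,6,8,8,9,10,13,14,17,26,28]

Per-enzyme occurrences:
  DwuIV ATACTAGG/0: at [23, 70] ⇒ [23, 70]
  HnxV ACAGTT/3: at [0, 17, 48, 93, 146] ⇒ [3, 20, 51, 96, 149]
  AzqIV TCGC/3: at [99, 103, 152] ⇒ [102, 106, 155]
  KluIX GTCTATGC/5: at [56, 114, 122, 130] ⇒ [61, 119, 127, 135]

All cut coordinates (distinct, sorted): [3, 20, 23, 51, 61, 70, 96, 102, 106, 119, 127, 135, 149, 155]

Fragments:
  [0,3): 3 bp
  [3,20): 17 bp
  [20,23): 3 bp
  [23,51): 28 bp
  [51,61): 10 bp
  [61,70): 9 bp
  [70,96): 26 bp
  [96,102): 6 bp
  [102,106): 4 bp
  [106,119): 13 bp
  [119,127): 8 bp
  [127,135): 8 bp
  [135,149): 14 bp
  [149,155): 6 bp
  [155,158): 3 bp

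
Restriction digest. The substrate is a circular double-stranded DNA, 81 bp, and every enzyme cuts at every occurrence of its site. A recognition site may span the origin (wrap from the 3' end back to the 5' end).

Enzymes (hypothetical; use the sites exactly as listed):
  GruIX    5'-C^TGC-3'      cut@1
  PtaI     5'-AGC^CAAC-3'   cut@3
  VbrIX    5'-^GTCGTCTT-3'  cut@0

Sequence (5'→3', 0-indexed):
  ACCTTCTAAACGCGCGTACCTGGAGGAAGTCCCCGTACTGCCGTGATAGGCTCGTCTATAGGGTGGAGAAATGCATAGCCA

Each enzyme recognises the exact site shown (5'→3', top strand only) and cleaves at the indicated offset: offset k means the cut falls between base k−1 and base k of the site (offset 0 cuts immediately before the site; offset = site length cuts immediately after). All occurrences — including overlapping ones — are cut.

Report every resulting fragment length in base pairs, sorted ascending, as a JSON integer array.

[40,41]

Site scan:
  GruIX CTGC/1: at [37] ⇒ [38]
  PtaI AGCCAAC/3: at [76] ⇒ [79]
  VbrIX (GTCGTCTT, off=0): no sites

All cut coordinates (distinct, sorted): [38, 79]

Fragment lengths:
  38→79: 41 bp
  79→38 (wrap): 81-79+38 = 40 bp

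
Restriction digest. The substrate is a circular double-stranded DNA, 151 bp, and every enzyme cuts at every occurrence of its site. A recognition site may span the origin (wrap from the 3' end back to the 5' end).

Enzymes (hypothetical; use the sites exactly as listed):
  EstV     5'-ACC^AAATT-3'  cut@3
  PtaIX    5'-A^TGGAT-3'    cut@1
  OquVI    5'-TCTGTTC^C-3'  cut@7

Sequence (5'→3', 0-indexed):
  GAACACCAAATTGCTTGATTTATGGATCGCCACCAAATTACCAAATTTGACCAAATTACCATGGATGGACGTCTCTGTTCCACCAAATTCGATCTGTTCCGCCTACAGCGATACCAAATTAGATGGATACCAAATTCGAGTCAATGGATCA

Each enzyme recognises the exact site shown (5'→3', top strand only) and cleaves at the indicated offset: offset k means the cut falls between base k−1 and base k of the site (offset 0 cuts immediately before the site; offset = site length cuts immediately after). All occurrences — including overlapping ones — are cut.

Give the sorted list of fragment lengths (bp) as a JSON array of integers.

[4,8,8,8,9,10,12,13,14,15,15,16,19]

Site scan:
  EstV ACCAAATT/3: at [4, 31, 39, 49, 81, 112, 128] ⇒ [7, 34, 42, 52, 84, 115, 131]
  PtaIX ATGGAT/1: at [21, 60, 122, 143] ⇒ [22, 61, 123, 144]
  OquVI TCTGTTCC/7: at [73, 92] ⇒ [80, 99]

Pooled cuts: [7, 22, 34, 42, 52, 61, 80, 84, 99, 115, 123, 131, 144]

Fragment lengths:
  7→22: 15 bp
  22→34: 12 bp
  34→42: 8 bp
  42→52: 10 bp
  52→61: 9 bp
  61→80: 19 bp
  80→84: 4 bp
  84→99: 15 bp
  99→115: 16 bp
  115→123: 8 bp
  123→131: 8 bp
  131→144: 13 bp
  144→7 (wrap): 151-144+7 = 14 bp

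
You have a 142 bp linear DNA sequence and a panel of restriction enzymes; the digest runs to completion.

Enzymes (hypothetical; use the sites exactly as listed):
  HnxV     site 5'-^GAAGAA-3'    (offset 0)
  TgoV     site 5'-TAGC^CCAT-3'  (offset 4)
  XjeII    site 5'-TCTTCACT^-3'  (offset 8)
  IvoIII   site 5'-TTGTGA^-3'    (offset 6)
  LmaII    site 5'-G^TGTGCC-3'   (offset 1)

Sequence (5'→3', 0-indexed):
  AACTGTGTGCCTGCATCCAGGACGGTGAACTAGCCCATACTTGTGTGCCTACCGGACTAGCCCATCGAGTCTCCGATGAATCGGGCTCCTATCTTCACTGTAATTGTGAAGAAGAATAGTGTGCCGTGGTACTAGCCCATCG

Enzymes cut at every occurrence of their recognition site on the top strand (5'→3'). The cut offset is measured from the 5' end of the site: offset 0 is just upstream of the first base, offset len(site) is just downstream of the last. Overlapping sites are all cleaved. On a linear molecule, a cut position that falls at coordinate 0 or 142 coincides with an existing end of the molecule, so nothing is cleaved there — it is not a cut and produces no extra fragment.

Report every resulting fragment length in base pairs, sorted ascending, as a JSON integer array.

[1,2,5,6,8,9,9,17,18,29,38]

Per-enzyme occurrences:
  HnxV GAAGAA/0: at [107, 110] ⇒ [107, 110]
  TgoV TAGCCCAT/4: at [30, 57, 132] ⇒ [34, 61, 136]
  XjeII TCTTCACT/8: at [91] ⇒ [99]
  IvoIII TTGTGA/6: at [103] ⇒ [109]
  LmaII GTGTGCC/1: at [4, 42, 118] ⇒ [5, 43, 119]

Pooled cuts: [5, 34, 43, 61, 99, 107, 109, 110, 119, 136]

Fragment lengths:
  [0,5): 5 bp
  [5,34): 29 bp
  [34,43): 9 bp
  [43,61): 18 bp
  [61,99): 38 bp
  [99,107): 8 bp
  [107,109): 2 bp
  [109,110): 1 bp
  [110,119): 9 bp
  [119,136): 17 bp
  [136,142): 6 bp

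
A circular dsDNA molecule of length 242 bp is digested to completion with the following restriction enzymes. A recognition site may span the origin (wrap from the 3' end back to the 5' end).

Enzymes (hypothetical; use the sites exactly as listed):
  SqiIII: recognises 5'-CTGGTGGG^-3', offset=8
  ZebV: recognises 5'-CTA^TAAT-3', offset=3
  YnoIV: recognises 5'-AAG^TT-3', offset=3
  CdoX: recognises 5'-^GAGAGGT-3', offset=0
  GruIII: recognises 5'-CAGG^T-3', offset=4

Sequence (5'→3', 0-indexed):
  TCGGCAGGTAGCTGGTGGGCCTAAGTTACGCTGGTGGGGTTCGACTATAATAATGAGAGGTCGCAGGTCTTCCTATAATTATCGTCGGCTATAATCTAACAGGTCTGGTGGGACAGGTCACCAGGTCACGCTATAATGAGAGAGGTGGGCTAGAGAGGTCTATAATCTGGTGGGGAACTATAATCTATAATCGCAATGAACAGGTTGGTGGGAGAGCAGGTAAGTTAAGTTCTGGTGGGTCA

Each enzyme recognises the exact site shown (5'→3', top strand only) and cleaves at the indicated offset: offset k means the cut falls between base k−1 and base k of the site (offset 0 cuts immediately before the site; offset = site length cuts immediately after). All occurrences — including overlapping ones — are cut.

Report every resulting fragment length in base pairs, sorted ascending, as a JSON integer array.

[4,5,5,6,6,6,7,7,8,8,8,9,9,10,10,11,11,12,12,13,13,13,16,16,17]

Site scan:
  SqiIII CTGGTGGG/8: at [11, 30, 104, 166, 231] ⇒ [19, 38, 112, 174, 239]
  ZebV CTATAAT/3: at [44, 72, 88, 130, 159, 177, 184] ⇒ [47, 75, 91, 133, 162, 180, 187]
  YnoIV AAGTT/3: at [22, 221, 226] ⇒ [25, 224, 229]
  CdoX GAGAGGT/0: at [54, 139, 152] ⇒ [54, 139, 152]
  GruIII CAGGT/4: at [4, 63, 99, 113, 121, 200, 216] ⇒ [8, 67, 103, 117, 125, 204, 220]

Pooled cuts: [8, 19, 25, 38, 47, 54, 67, 75, 91, 103, 112, 117, 125, 133, 139, 152, 162, 174, 180, 187, 204, 220, 224, 229, 239]

Fragment lengths:
  8→19: 11 bp
  19→25: 6 bp
  25→38: 13 bp
  38→47: 9 bp
  47→54: 7 bp
  54→67: 13 bp
  67→75: 8 bp
  75→91: 16 bp
  91→103: 12 bp
  103→112: 9 bp
  112→117: 5 bp
  117→125: 8 bp
  125→133: 8 bp
  133→139: 6 bp
  139→152: 13 bp
  152→162: 10 bp
  162→174: 12 bp
  174→180: 6 bp
  180→187: 7 bp
  187→204: 17 bp
  204→220: 16 bp
  220→224: 4 bp
  224→229: 5 bp
  229→239: 10 bp
  239→8 (wrap): 242-239+8 = 11 bp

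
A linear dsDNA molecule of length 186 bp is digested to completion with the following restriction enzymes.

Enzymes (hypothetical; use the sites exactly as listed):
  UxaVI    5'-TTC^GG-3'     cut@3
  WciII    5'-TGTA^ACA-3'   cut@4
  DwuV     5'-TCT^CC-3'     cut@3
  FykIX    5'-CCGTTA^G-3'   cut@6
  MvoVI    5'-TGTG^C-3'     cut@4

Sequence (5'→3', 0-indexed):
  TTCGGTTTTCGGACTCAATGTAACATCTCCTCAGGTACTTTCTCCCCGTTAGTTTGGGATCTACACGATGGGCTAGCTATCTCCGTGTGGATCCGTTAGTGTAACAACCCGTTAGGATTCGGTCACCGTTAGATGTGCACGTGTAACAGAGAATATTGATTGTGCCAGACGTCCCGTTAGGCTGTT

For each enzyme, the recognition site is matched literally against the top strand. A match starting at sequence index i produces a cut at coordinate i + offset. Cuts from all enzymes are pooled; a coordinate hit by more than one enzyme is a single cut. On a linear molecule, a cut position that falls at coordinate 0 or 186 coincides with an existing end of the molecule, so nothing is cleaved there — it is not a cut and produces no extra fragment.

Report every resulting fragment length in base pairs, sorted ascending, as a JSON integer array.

Per-enzyme occurrences:
  UxaVI (TTCGG, off=3): starts [0, 7, 117] → cuts [3, 10, 120]
  WciII (TGTAACA, off=4): starts [18, 99, 141] → cuts [22, 103, 145]
  DwuV (TCTCC, off=3): starts [25, 40, 79] → cuts [28, 43, 82]
  FykIX (CCGTTAG, off=6): starts [45, 92, 108, 125, 173] → cuts [51, 98, 114, 131, 179]
  MvoVI (TGTGC, off=4): starts [133, 160] → cuts [137, 164]

All cut coordinates (distinct, sorted): [3, 10, 22, 28, 43, 51, 82, 98, 103, 114, 120, 131, 137, 145, 164, 179]

Fragments:
  [0,3): 3 bp
  [3,10): 7 bp
  [10,22): 12 bp
  [22,28): 6 bp
  [28,43): 15 bp
  [43,51): 8 bp
  [51,82): 31 bp
  [82,98): 16 bp
  [98,103): 5 bp
  [103,114): 11 bp
  [114,120): 6 bp
  [120,131): 11 bp
  [131,137): 6 bp
  [137,145): 8 bp
  [145,164): 19 bp
  [164,179): 15 bp
  [179,186): 7 bp

[3,5,6,6,6,7,7,8,8,11,11,12,15,15,16,19,31]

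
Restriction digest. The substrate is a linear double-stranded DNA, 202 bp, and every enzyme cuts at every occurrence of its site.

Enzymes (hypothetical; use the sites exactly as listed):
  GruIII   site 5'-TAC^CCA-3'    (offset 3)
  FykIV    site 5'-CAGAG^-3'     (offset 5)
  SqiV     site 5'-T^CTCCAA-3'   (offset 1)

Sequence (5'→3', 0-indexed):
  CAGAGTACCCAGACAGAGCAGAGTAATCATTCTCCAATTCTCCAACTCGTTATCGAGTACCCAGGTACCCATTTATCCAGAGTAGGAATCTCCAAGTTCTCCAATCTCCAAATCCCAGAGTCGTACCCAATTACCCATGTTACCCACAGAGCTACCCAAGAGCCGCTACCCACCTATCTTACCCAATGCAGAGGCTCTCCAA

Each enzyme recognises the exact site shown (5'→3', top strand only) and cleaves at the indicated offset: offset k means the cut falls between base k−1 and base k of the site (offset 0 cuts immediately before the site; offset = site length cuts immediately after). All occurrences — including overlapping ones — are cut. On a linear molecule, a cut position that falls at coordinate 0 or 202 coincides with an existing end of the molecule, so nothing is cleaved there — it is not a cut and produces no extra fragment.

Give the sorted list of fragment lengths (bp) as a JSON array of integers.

Per-enzyme occurrences:
  GruIII (TACCCA, off=3): starts [5, 57, 65, 123, 131, 140, 152, 166, 179] → cuts [8, 60, 68, 126, 134, 143, 155, 169, 182]
  FykIV (CAGAG, off=5): starts [0, 13, 18, 77, 115, 146, 188] → cuts [5, 18, 23, 82, 120, 151, 193]
  SqiV (TCTCCAA, off=1): starts [30, 38, 88, 97, 104, 195] → cuts [31, 39, 89, 98, 105, 196]

Pooled cuts: [5, 8, 18, 23, 31, 39, 60, 68, 82, 89, 98, 105, 120, 126, 134, 143, 151, 155, 169, 182, 193, 196]

Fragments:
  [0,5): 5 bp
  [5,8): 3 bp
  [8,18): 10 bp
  [18,23): 5 bp
  [23,31): 8 bp
  [31,39): 8 bp
  [39,60): 21 bp
  [60,68): 8 bp
  [68,82): 14 bp
  [82,89): 7 bp
  [89,98): 9 bp
  [98,105): 7 bp
  [105,120): 15 bp
  [120,126): 6 bp
  [126,134): 8 bp
  [134,143): 9 bp
  [143,151): 8 bp
  [151,155): 4 bp
  [155,169): 14 bp
  [169,182): 13 bp
  [182,193): 11 bp
  [193,196): 3 bp
  [196,202): 6 bp

[3,3,4,5,5,6,6,7,7,8,8,8,8,8,9,9,10,11,13,14,14,15,21]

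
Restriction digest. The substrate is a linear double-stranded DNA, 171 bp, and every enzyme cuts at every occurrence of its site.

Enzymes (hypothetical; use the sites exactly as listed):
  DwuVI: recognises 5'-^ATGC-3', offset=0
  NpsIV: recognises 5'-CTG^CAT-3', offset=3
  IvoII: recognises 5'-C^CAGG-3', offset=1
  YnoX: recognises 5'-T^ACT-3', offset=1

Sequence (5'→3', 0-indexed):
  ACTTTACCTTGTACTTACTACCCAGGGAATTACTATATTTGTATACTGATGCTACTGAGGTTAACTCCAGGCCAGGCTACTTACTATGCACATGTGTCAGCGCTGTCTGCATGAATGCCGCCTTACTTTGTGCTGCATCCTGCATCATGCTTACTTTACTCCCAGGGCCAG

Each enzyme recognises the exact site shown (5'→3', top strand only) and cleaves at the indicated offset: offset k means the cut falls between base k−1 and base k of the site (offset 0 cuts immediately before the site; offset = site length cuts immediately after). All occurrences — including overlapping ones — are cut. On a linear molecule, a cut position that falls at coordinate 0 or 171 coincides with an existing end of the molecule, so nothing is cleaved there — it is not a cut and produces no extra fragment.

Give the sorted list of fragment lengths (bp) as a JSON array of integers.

Per-enzyme occurrences:
  DwuVI ATGC/0: at [48, 85, 114, 146] ⇒ [48, 85, 114, 146]
  NpsIV CTGCAT/3: at [106, 132, 139] ⇒ [109, 135, 142]
  IvoII CCAGG/1: at [21, 66, 71, 161] ⇒ [22, 67, 72, 162]
  YnoX TACT/1: at [11, 15, 30, 43, 52, 77, 81, 123, 151, 156] ⇒ [12, 16, 31, 44, 53, 78, 82, 124, 152, 157]

All cut coordinates (distinct, sorted): [12, 16, 22, 31, 44, 48, 53, 67, 72, 78, 82, 85, 109, 114, 124, 135, 142, 146, 152, 157, 162]

Fragment lengths:
  [0,12): 12 bp
  [12,16): 4 bp
  [16,22): 6 bp
  [22,31): 9 bp
  [31,44): 13 bp
  [44,48): 4 bp
  [48,53): 5 bp
  [53,67): 14 bp
  [67,72): 5 bp
  [72,78): 6 bp
  [78,82): 4 bp
  [82,85): 3 bp
  [85,109): 24 bp
  [109,114): 5 bp
  [114,124): 10 bp
  [124,135): 11 bp
  [135,142): 7 bp
  [142,146): 4 bp
  [146,152): 6 bp
  [152,157): 5 bp
  [157,162): 5 bp
  [162,171): 9 bp

[3,4,4,4,4,5,5,5,5,5,6,6,6,7,9,9,10,11,12,13,14,24]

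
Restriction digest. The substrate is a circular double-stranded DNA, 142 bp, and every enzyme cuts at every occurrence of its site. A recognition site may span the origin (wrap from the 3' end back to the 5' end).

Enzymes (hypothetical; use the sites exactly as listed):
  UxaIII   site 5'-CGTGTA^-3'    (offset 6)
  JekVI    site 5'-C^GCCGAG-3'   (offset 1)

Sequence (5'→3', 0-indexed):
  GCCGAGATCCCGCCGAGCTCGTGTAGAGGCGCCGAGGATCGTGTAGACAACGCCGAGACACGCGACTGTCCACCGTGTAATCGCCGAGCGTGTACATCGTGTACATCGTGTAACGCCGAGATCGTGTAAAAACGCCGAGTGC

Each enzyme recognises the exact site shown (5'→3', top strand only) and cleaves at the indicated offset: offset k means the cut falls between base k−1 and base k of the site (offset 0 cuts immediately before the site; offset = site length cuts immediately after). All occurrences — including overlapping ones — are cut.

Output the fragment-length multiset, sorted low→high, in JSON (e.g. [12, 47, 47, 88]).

[2,3,5,5,6,9,9,9,11,12,14,14,15,28]

Per-enzyme occurrences:
  UxaIII (CGTGTA, off=6): starts [19, 39, 73, 88, 97, 106, 122] → cuts [25, 45, 79, 94, 103, 112, 128]
  JekVI (CGCCGAG, off=1): starts [10, 29, 50, 81, 113, 132, 141] → cuts [0, 11, 30, 51, 82, 114, 133]

All cut coordinates (distinct, sorted): [0, 11, 25, 30, 45, 51, 79, 82, 94, 103, 112, 114, 128, 133]

Fragments:
  0→11: 11 bp
  11→25: 14 bp
  25→30: 5 bp
  30→45: 15 bp
  45→51: 6 bp
  51→79: 28 bp
  79→82: 3 bp
  82→94: 12 bp
  94→103: 9 bp
  103→112: 9 bp
  112→114: 2 bp
  114→128: 14 bp
  128→133: 5 bp
  133→0 (wrap): 142-133+0 = 9 bp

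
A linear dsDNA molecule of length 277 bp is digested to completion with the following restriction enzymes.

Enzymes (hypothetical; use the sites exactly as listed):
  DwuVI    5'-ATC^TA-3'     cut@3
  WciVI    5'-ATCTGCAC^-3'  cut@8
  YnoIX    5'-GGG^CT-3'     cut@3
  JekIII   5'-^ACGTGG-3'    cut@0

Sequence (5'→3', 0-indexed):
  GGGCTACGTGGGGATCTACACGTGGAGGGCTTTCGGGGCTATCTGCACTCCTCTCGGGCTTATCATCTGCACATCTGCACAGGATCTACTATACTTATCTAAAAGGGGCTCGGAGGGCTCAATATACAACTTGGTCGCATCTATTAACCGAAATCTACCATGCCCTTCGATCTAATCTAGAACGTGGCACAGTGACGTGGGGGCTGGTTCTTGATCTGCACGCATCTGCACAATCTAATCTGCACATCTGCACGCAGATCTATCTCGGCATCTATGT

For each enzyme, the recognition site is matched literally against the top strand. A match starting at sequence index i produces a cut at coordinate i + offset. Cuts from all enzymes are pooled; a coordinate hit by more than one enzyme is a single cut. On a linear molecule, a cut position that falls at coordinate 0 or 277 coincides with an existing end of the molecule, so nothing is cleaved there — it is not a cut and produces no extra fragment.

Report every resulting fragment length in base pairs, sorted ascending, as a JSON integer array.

Scan for sites:
  DwuVI (ATCTA, off=3): starts [13, 83, 96, 138, 152, 169, 174, 232, 257, 269] → cuts [16, 86, 99, 141, 155, 172, 177, 235, 260, 272]
  WciVI (ATCTGCAC, off=8): starts [40, 64, 72, 213, 223, 237, 245] → cuts [48, 72, 80, 221, 231, 245, 253]
  YnoIX (GGGCT, off=3): starts [0, 26, 35, 55, 105, 114, 200] → cuts [3, 29, 38, 58, 108, 117, 203]
  JekIII (ACGTGG, off=0): starts [5, 19, 181, 194] → cuts [5, 19, 181, 194]

All cut coordinates (distinct, sorted): [3, 5, 16, 19, 29, 38, 48, 58, 72, 80, 86, 99, 108, 117, 141, 155, 172, 177, 181, 194, 203, 221, 231, 235, 245, 253, 260, 272]

Fragment lengths:
  [0,3): 3 bp
  [3,5): 2 bp
  [5,16): 11 bp
  [16,19): 3 bp
  [19,29): 10 bp
  [29,38): 9 bp
  [38,48): 10 bp
  [48,58): 10 bp
  [58,72): 14 bp
  [72,80): 8 bp
  [80,86): 6 bp
  [86,99): 13 bp
  [99,108): 9 bp
  [108,117): 9 bp
  [117,141): 24 bp
  [141,155): 14 bp
  [155,172): 17 bp
  [172,177): 5 bp
  [177,181): 4 bp
  [181,194): 13 bp
  [194,203): 9 bp
  [203,221): 18 bp
  [221,231): 10 bp
  [231,235): 4 bp
  [235,245): 10 bp
  [245,253): 8 bp
  [253,260): 7 bp
  [260,272): 12 bp
  [272,277): 5 bp

[2,3,3,4,4,5,5,6,7,8,8,9,9,9,9,10,10,10,10,10,11,12,13,13,14,14,17,18,24]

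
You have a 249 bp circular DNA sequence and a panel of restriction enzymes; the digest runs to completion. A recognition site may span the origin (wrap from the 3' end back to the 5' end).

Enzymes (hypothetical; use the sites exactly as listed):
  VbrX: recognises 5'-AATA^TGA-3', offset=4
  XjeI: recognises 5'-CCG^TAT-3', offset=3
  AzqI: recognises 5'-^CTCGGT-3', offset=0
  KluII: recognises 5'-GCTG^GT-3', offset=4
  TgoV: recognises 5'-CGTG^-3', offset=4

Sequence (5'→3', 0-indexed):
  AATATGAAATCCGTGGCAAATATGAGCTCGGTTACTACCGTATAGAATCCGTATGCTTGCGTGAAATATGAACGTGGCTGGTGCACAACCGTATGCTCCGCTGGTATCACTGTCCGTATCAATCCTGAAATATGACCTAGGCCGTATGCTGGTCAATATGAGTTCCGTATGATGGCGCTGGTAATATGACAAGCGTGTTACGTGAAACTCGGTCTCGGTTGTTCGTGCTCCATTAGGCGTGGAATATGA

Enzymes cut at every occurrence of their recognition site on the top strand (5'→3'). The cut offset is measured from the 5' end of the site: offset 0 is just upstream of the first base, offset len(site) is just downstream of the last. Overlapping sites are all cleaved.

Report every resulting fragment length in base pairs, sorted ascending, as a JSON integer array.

[3,4,4,5,5,6,6,7,7,7,7,7,8,9,11,11,11,11,12,12,12,13,13,14,14,14,16]

Scan for sites:
  VbrX (AATATGA, off=4): starts [0, 18, 64, 128, 154, 182, 242] → cuts [4, 22, 68, 132, 158, 186, 246]
  XjeI (CCGTAT, off=3): starts [37, 48, 88, 113, 141, 164] → cuts [40, 51, 91, 116, 144, 167]
  AzqI (CTCGGT, off=0): starts [26, 207, 213] → cuts [26, 207, 213]
  KluII (GCTGGT, off=4): starts [76, 99, 147, 176] → cuts [80, 103, 151, 180]
  TgoV (CGTG, off=4): starts [11, 59, 72, 193, 200, 223, 237] → cuts [15, 63, 76, 197, 204, 227, 241]

Pooled cuts: [4, 15, 22, 26, 40, 51, 63, 68, 76, 80, 91, 103, 116, 132, 144, 151, 158, 167, 180, 186, 197, 204, 207, 213, 227, 241, 246]

Fragment lengths:
  4→15: 11 bp
  15→22: 7 bp
  22→26: 4 bp
  26→40: 14 bp
  40→51: 11 bp
  51→63: 12 bp
  63→68: 5 bp
  68→76: 8 bp
  76→80: 4 bp
  80→91: 11 bp
  91→103: 12 bp
  103→116: 13 bp
  116→132: 16 bp
  132→144: 12 bp
  144→151: 7 bp
  151→158: 7 bp
  158→167: 9 bp
  167→180: 13 bp
  180→186: 6 bp
  186→197: 11 bp
  197→204: 7 bp
  204→207: 3 bp
  207→213: 6 bp
  213→227: 14 bp
  227→241: 14 bp
  241→246: 5 bp
  246→4 (wrap): 249-246+4 = 7 bp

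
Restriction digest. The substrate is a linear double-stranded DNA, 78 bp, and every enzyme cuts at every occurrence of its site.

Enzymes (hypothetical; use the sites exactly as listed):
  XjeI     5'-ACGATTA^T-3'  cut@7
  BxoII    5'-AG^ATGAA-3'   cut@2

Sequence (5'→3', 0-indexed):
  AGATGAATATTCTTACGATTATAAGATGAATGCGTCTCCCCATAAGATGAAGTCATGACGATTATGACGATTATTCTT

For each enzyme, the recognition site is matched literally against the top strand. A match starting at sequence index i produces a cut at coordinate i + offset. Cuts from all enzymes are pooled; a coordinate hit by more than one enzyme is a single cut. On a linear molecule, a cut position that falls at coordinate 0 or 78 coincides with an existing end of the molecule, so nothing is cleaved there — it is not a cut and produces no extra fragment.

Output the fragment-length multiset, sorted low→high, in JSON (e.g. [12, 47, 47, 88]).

Scan for sites:
  XjeI (ACGATTAT, off=7): starts [14, 57, 66] → cuts [21, 64, 73]
  BxoII (AGATGAA, off=2): starts [0, 23, 44] → cuts [2, 25, 46]

All cut coordinates (distinct, sorted): [2, 21, 25, 46, 64, 73]

Fragments:
  [0,2): 2 bp
  [2,21): 19 bp
  [21,25): 4 bp
  [25,46): 21 bp
  [46,64): 18 bp
  [64,73): 9 bp
  [73,78): 5 bp

[2,4,5,9,18,19,21]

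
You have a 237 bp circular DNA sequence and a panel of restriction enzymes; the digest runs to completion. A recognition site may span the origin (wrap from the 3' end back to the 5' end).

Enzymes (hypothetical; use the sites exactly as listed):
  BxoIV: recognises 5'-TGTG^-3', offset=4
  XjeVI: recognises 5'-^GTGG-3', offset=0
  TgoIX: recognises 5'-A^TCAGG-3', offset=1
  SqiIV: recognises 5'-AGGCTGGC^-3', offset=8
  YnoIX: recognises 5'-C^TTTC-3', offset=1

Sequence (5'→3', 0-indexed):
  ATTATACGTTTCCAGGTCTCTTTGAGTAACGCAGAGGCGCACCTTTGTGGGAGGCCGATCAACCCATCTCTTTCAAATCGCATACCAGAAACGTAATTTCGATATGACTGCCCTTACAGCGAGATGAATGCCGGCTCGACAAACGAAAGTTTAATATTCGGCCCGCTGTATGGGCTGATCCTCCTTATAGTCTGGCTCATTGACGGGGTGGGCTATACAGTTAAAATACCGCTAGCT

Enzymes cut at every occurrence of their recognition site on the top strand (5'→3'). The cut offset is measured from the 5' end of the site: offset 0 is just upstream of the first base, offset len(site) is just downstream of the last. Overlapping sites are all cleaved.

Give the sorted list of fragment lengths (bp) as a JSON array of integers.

Scan for sites:
  BxoIV (TGTG, off=4): starts [45] → cuts [49]
  XjeVI (GTGG, off=0): starts [46, 207] → cuts [46, 207]
  TgoIX (ATCAGG, off=1): no sites
  SqiIV (AGGCTGGC, off=8): no sites
  YnoIX (CTTTC, off=1): starts [69] → cuts [70]

All cut coordinates (distinct, sorted): [46, 49, 70, 207]

Fragments:
  46→49: 3 bp
  49→70: 21 bp
  70→207: 137 bp
  207→46 (wrap): 237-207+46 = 76 bp

[3,21,76,137]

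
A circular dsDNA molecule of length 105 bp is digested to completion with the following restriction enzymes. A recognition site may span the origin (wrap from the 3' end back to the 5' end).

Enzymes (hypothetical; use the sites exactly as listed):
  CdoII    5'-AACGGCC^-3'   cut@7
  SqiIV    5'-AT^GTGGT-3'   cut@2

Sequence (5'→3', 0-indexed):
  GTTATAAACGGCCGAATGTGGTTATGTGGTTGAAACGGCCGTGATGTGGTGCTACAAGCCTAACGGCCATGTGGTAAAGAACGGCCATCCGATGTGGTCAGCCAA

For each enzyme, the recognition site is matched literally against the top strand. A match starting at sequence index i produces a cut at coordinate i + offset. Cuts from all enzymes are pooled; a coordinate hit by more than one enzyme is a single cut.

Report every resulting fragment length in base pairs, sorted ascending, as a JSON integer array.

Site scan:
  CdoII (AACGGCC, off=7): starts [6, 33, 61, 79] → cuts [13, 40, 68, 86]
  SqiIV (ATGTGGT, off=2): starts [15, 23, 43, 68, 91] → cuts [17, 25, 45, 70, 93]

All cut coordinates (distinct, sorted): [13, 17, 25, 40, 45, 68, 70, 86, 93]

Fragment lengths:
  13→17: 4 bp
  17→25: 8 bp
  25→40: 15 bp
  40→45: 5 bp
  45→68: 23 bp
  68→70: 2 bp
  70→86: 16 bp
  86→93: 7 bp
  93→13 (wrap): 105-93+13 = 25 bp

[2,4,5,7,8,15,16,23,25]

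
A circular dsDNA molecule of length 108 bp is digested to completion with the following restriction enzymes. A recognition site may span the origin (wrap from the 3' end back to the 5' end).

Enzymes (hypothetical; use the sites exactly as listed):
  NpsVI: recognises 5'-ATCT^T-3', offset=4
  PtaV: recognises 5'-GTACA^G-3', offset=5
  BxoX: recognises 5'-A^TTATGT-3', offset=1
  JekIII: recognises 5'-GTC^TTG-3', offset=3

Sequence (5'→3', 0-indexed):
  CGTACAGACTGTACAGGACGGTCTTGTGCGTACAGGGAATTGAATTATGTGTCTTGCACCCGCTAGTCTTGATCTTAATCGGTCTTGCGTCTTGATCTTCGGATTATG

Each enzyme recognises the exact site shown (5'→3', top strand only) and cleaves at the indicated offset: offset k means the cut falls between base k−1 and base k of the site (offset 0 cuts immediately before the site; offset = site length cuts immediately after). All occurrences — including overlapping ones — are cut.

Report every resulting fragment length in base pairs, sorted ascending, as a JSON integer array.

[7,7,7,8,9,9,9,10,11,15,16]

Site scan:
  NpsVI (ATCTT, off=4): starts [71, 94] → cuts [75, 98]
  PtaV (GTACAG, off=5): starts [1, 10, 29] → cuts [6, 15, 34]
  BxoX (ATTATGT, off=1): starts [43] → cuts [44]
  JekIII (GTCTTG, off=3): starts [20, 50, 65, 81, 88] → cuts [23, 53, 68, 84, 91]

All cut coordinates (distinct, sorted): [6, 15, 23, 34, 44, 53, 68, 75, 84, 91, 98]

Fragment lengths:
  6→15: 9 bp
  15→23: 8 bp
  23→34: 11 bp
  34→44: 10 bp
  44→53: 9 bp
  53→68: 15 bp
  68→75: 7 bp
  75→84: 9 bp
  84→91: 7 bp
  91→98: 7 bp
  98→6 (wrap): 108-98+6 = 16 bp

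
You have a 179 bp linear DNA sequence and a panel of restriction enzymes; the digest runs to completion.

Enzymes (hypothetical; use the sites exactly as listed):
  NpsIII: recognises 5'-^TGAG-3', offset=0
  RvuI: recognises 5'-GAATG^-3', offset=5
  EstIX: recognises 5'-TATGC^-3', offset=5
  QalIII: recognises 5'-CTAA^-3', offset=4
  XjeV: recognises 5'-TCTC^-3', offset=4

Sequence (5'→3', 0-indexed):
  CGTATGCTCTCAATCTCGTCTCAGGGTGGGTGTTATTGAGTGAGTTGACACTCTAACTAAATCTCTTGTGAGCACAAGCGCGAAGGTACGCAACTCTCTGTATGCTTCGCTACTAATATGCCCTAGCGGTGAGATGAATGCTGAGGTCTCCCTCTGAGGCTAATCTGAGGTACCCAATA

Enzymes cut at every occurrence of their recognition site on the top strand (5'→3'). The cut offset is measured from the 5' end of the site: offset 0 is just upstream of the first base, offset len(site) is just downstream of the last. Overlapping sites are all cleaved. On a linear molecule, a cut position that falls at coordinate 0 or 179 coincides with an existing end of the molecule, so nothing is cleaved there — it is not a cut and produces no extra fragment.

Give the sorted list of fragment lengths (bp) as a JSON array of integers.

[1,2,3,4,4,4,4,5,5,5,6,7,7,8,9,9,11,11,14,14,16,30]

Per-enzyme occurrences:
  NpsIII (TGAG, off=0): starts [36, 40, 68, 129, 141, 154, 165] → cuts [36, 40, 68, 129, 141, 154, 165]
  RvuI (GAATG, off=5): starts [135] → cuts [140]
  EstIX (TATGC, off=5): starts [2, 100, 116] → cuts [7, 105, 121]
  QalIII (CTAA, off=4): starts [52, 56, 112, 159] → cuts [56, 60, 116, 163]
  XjeV (TCTC, off=4): starts [7, 13, 18, 61, 94, 146] → cuts [11, 17, 22, 65, 98, 150]

All cut coordinates (distinct, sorted): [7, 11, 17, 22, 36, 40, 56, 60, 65, 68, 98, 105, 116, 121, 129, 140, 141, 150, 154, 163, 165]

Fragments:
  [0,7): 7 bp
  [7,11): 4 bp
  [11,17): 6 bp
  [17,22): 5 bp
  [22,36): 14 bp
  [36,40): 4 bp
  [40,56): 16 bp
  [56,60): 4 bp
  [60,65): 5 bp
  [65,68): 3 bp
  [68,98): 30 bp
  [98,105): 7 bp
  [105,116): 11 bp
  [116,121): 5 bp
  [121,129): 8 bp
  [129,140): 11 bp
  [140,141): 1 bp
  [141,150): 9 bp
  [150,154): 4 bp
  [154,163): 9 bp
  [163,165): 2 bp
  [165,179): 14 bp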